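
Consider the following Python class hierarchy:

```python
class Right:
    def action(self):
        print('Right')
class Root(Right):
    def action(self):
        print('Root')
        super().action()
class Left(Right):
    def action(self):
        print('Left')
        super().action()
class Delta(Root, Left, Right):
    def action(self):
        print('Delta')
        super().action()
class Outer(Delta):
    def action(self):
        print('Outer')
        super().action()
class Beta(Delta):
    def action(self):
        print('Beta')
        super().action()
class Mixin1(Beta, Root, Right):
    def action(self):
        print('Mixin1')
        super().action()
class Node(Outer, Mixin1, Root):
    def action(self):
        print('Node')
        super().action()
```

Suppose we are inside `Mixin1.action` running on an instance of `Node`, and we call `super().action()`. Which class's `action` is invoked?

Beta

L[Node] = Node + merge(L[Outer], L[Mixin1], L[Root], [Outer Mixin1 Root])
  take Outer:  [Outer Delta Root Left Right object] + [Mixin1 Beta Delta Root Left Right object] + [Root Right object] + [Outer Mixin1 Root]
  take Mixin1:  [Delta Root Left Right object] + [Mixin1 Beta Delta Root Left Right object] + [Root Right object] + [Mixin1 Root]
  take Beta:  [Delta Root Left Right object] + [Beta Delta Root Left Right object] + [Root Right object] + [Root]
  take Delta:  [Delta Root Left Right object] + [Delta Root Left Right object] + [Root Right object] + [Root]
  take Root:  [Root Left Right object] + [Root Left Right object] + [Root Right object] + [Root]
  take Left:  [Left Right object] + [Left Right object] + [Right object]
  take Right:  [Right object] + [Right object] + [Right object]
  take object:  [object] + [object] + [object]
MRO: Node Outer Mixin1 Beta Delta Root Left Right object
super() in Mixin1.action on a Node instance goes to the class after Mixin1 in Node's MRO: Beta.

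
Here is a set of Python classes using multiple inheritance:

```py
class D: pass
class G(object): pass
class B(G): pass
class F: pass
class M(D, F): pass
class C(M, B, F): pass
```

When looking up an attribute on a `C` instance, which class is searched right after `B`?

F

L[C] = C + merge(L[M], L[B], L[F], [M B F])
  take M:  [M D F object] + [B G object] + [F object] + [M B F]
  take D:  [D F object] + [B G object] + [F object] + [B F]
  take B:  [F object] + [B G object] + [F object] + [B F]
  take F:  [F object] + [G object] + [F object] + [F]
  take G:  [object] + [G object] + [object]
  take object:  [object] + [object] + [object]
MRO: C M D B F G object
B is at position 3; next is F.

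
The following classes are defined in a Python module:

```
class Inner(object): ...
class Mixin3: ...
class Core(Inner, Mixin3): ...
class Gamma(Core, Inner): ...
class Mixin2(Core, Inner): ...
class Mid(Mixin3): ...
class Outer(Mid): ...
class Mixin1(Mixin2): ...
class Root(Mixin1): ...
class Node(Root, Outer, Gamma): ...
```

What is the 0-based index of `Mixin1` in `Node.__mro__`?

L[Node] = Node + merge(L[Root], L[Outer], L[Gamma], [Root Outer Gamma])
  take Root:  [Root Mixin1 Mixin2 Core Inner Mixin3 object] + [Outer Mid Mixin3 object] + [Gamma Core Inner Mixin3 object] + [Root Outer Gamma]
  take Mixin1:  [Mixin1 Mixin2 Core Inner Mixin3 object] + [Outer Mid Mixin3 object] + [Gamma Core Inner Mixin3 object] + [Outer Gamma]
  take Mixin2:  [Mixin2 Core Inner Mixin3 object] + [Outer Mid Mixin3 object] + [Gamma Core Inner Mixin3 object] + [Outer Gamma]
  take Outer:  [Core Inner Mixin3 object] + [Outer Mid Mixin3 object] + [Gamma Core Inner Mixin3 object] + [Outer Gamma]
  take Mid:  [Core Inner Mixin3 object] + [Mid Mixin3 object] + [Gamma Core Inner Mixin3 object] + [Gamma]
  take Gamma:  [Core Inner Mixin3 object] + [Mixin3 object] + [Gamma Core Inner Mixin3 object] + [Gamma]
  take Core:  [Core Inner Mixin3 object] + [Mixin3 object] + [Core Inner Mixin3 object]
  take Inner:  [Inner Mixin3 object] + [Mixin3 object] + [Inner Mixin3 object]
  take Mixin3:  [Mixin3 object] + [Mixin3 object] + [Mixin3 object]
  take object:  [object] + [object] + [object]
MRO: Node Root Mixin1 Mixin2 Outer Mid Gamma Core Inner Mixin3 object
Mixin1 sits at index 2.

2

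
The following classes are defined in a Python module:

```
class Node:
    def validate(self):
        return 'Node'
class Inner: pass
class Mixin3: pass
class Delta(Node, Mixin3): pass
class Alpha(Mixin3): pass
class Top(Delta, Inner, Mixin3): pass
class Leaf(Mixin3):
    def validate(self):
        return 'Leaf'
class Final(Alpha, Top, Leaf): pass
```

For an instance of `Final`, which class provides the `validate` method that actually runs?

Node

L[Final] = Final + merge(L[Alpha], L[Top], L[Leaf], [Alpha Top Leaf])
  take Alpha:  [Alpha Mixin3 object] + [Top Delta Node Inner Mixin3 object] + [Leaf Mixin3 object] + [Alpha Top Leaf]
  take Top:  [Mixin3 object] + [Top Delta Node Inner Mixin3 object] + [Leaf Mixin3 object] + [Top Leaf]
  take Delta:  [Mixin3 object] + [Delta Node Inner Mixin3 object] + [Leaf Mixin3 object] + [Leaf]
  take Node:  [Mixin3 object] + [Node Inner Mixin3 object] + [Leaf Mixin3 object] + [Leaf]
  take Inner:  [Mixin3 object] + [Inner Mixin3 object] + [Leaf Mixin3 object] + [Leaf]
  take Leaf:  [Mixin3 object] + [Mixin3 object] + [Leaf Mixin3 object] + [Leaf]
  take Mixin3:  [Mixin3 object] + [Mixin3 object] + [Mixin3 object]
  take object:  [object] + [object] + [object]
MRO: Final Alpha Top Delta Node Inner Leaf Mixin3 object
validate is defined in: Leaf, Node. First along the MRO is Node.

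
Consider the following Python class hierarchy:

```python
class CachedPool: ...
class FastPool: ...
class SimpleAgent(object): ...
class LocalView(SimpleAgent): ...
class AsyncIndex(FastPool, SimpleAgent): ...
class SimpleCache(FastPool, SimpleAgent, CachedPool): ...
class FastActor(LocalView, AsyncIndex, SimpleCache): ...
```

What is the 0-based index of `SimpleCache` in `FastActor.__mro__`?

L[FastActor] = FastActor + merge(L[LocalView], L[AsyncIndex], L[SimpleCache], [LocalView AsyncIndex SimpleCache])
  take LocalView:  [LocalView SimpleAgent object] + [AsyncIndex FastPool SimpleAgent object] + [SimpleCache FastPool SimpleAgent CachedPool object] + [LocalView AsyncIndex SimpleCache]
  take AsyncIndex:  [SimpleAgent object] + [AsyncIndex FastPool SimpleAgent object] + [SimpleCache FastPool SimpleAgent CachedPool object] + [AsyncIndex SimpleCache]
  take SimpleCache:  [SimpleAgent object] + [FastPool SimpleAgent object] + [SimpleCache FastPool SimpleAgent CachedPool object] + [SimpleCache]
  take FastPool:  [SimpleAgent object] + [FastPool SimpleAgent object] + [FastPool SimpleAgent CachedPool object]
  take SimpleAgent:  [SimpleAgent object] + [SimpleAgent object] + [SimpleAgent CachedPool object]
  take CachedPool:  [object] + [object] + [CachedPool object]
  take object:  [object] + [object] + [object]
MRO: FastActor LocalView AsyncIndex SimpleCache FastPool SimpleAgent CachedPool object
SimpleCache sits at index 3.

3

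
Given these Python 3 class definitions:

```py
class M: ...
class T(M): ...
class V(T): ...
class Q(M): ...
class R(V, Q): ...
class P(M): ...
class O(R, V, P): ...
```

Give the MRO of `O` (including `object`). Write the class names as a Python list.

L[O] = O + merge(L[R], L[V], L[P], [R V P])
  take R:  [R V T Q M object] + [V T M object] + [P M object] + [R V P]
  take V:  [V T Q M object] + [V T M object] + [P M object] + [V P]
  take T:  [T Q M object] + [T M object] + [P M object] + [P]
  take Q:  [Q M object] + [M object] + [P M object] + [P]
  take P:  [M object] + [M object] + [P M object] + [P]
  take M:  [M object] + [M object] + [M object]
  take object:  [object] + [object] + [object]

[O, R, V, T, Q, P, M, object]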